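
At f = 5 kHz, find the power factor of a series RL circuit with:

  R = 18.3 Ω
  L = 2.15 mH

Step 1 — Angular frequency: ω = 2π·f = 2π·5000 = 3.142e+04 rad/s.
Step 2 — Component impedances:
  R: Z = R = 18.3 Ω
  L: Z = jωL = j·3.142e+04·0.00215 = 0 + j67.54 Ω
Step 3 — Series combination: Z_total = R + L = 18.3 + j67.54 Ω = 69.98∠74.8° Ω.
Step 4 — Power factor: PF = cos(φ) = Re(Z)/|Z| = 18.3/69.98 = 0.2615.
Step 5 — Type: Im(Z) = 67.54 ⇒ lagging (phase φ = 74.8°).

PF = 0.2615 (lagging, φ = 74.8°)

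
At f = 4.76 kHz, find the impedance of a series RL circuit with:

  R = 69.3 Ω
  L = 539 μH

Step 1 — Angular frequency: ω = 2π·f = 2π·4760 = 2.991e+04 rad/s.
Step 2 — Component impedances:
  R: Z = R = 69.3 Ω
  L: Z = jωL = j·2.991e+04·0.000539 = 0 + j16.12 Ω
Step 3 — Series combination: Z_total = R + L = 69.3 + j16.12 Ω = 71.15∠13.1° Ω.

Z = 69.3 + j16.12 Ω = 71.15∠13.1° Ω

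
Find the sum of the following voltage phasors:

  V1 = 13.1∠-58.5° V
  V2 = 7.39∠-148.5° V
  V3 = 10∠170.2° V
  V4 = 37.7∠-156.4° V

Step 1 — Convert each phasor to rectangular form:
  V1 = 13.1·(cos(-58.5°) + j·sin(-58.5°)) = 6.845 - j11.17 V
  V2 = 7.39·(cos(-148.5°) + j·sin(-148.5°)) = -6.301 - j3.861 V
  V3 = 10·(cos(170.2°) + j·sin(170.2°)) = -9.854 + j1.702 V
  V4 = 37.7·(cos(-156.4°) + j·sin(-156.4°)) = -34.55 - j15.09 V
Step 2 — Sum components: V_total = -43.86 - j28.42 V.
Step 3 — Convert to polar: |V_total| = 52.26 V, ∠V_total = -147.1°.

V_total = 52.26∠-147.1° V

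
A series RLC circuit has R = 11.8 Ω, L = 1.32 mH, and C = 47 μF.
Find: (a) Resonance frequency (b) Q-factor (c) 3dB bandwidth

Step 1 — Resonance condition Im(Z)=0 gives ω₀ = 1/√(LC).
Step 2 — ω₀ = 1/√(0.00132·4.7e-05) = 4015 rad/s.
Step 3 — f₀ = ω₀/(2π) = 639 Hz.
Step 4 — Series Q: Q = ω₀L/R = 4015·0.00132/11.8 = 0.4491.
Step 5 — 3dB bandwidth: Δω = ω₀/Q = 8939 rad/s; BW = Δω/(2π) = 1423 Hz.

(a) f₀ = 639 Hz  (b) Q = 0.4491  (c) BW = 1423 Hz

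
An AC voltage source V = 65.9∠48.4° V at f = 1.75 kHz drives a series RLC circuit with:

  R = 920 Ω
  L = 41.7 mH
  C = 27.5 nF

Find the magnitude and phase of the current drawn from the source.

Step 1 — Angular frequency: ω = 2π·f = 2π·1750 = 1.1e+04 rad/s.
Step 2 — Component impedances:
  R: Z = R = 920 Ω
  L: Z = jωL = j·1.1e+04·0.0417 = 0 + j458.5 Ω
  C: Z = 1/(jωC) = -j/(ω·C) = 0 - j3307 Ω
Step 3 — Series combination: Z_total = R + L + C = 920 - j2849 Ω = 2993∠-72.1° Ω.
Step 4 — Source phasor: V = 65.9∠48.4° V = 43.75 + j49.28 V.
Step 5 — Ohm's law: I = V / Z_total = (43.75 + j49.28) / (920 - j2849) = -0.01117 + j0.01897 A.
Step 6 — Convert to polar: |I| = 0.02201 A, ∠I = 120.5°.

I = 0.02201∠120.5° A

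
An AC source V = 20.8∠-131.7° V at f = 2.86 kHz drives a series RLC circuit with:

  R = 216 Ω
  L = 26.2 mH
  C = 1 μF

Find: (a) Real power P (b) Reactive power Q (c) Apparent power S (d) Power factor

Step 1 — Angular frequency: ω = 2π·f = 2π·2860 = 1.797e+04 rad/s.
Step 2 — Component impedances:
  R: Z = R = 216 Ω
  L: Z = jωL = j·1.797e+04·0.0262 = 0 + j470.8 Ω
  C: Z = 1/(jωC) = -j/(ω·C) = 0 - j55.65 Ω
Step 3 — Series combination: Z_total = R + L + C = 216 + j415.2 Ω = 468∠62.5° Ω.
Step 4 — Source phasor: V = 20.8∠-131.7° V = -13.84 - j15.53 V.
Step 5 — Current: I = V / Z = -0.04308 + j0.01091 A = 0.04445∠165.8° A.
Step 6 — Complex power: S = V·I* = 0.4267 + j0.8201 VA.
Step 7 — Real power: P = Re(S) = 0.4267 W.
Step 8 — Reactive power: Q = Im(S) = 0.8201 VAR.
Step 9 — Apparent power: |S| = 0.9245 VA.
Step 10 — Power factor: PF = P/|S| = 0.4615 (lagging).

(a) P = 0.4267 W  (b) Q = 0.8201 VAR  (c) S = 0.9245 VA  (d) PF = 0.4615 (lagging)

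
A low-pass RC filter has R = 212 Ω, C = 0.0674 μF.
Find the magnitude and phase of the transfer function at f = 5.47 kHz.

Step 1 — Angular frequency: ω = 2π·5470 = 3.437e+04 rad/s.
Step 2 — Transfer function: H(jω) = 1/(1 + jωRC).
Step 3 — Denominator: 1 + jωRC = 1 + j·3.437e+04·212·6.74e-08 = 1 + j0.4911.
Step 4 — H = 0.8057 - j0.3957.
Step 5 — Magnitude: |H| = 0.8976 (-0.9 dB); phase: φ = -26.2°.

|H| = 0.8976 (-0.9 dB), φ = -26.2°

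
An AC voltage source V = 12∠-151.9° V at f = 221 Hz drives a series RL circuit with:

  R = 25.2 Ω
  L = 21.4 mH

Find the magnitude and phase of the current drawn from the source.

Step 1 — Angular frequency: ω = 2π·f = 2π·221 = 1389 rad/s.
Step 2 — Component impedances:
  R: Z = R = 25.2 Ω
  L: Z = jωL = j·1389·0.0214 = 0 + j29.72 Ω
Step 3 — Series combination: Z_total = R + L = 25.2 + j29.72 Ω = 38.96∠49.7° Ω.
Step 4 — Source phasor: V = 12∠-151.9° V = -10.59 - j5.652 V.
Step 5 — Ohm's law: I = V / Z_total = (-10.59 - j5.652) / (25.2 + j29.72) = -0.2864 + j0.1134 A.
Step 6 — Convert to polar: |I| = 0.308 A, ∠I = 158.4°.

I = 0.308∠158.4° A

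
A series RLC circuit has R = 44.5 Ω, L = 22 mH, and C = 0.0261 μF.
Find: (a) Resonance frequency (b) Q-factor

Step 1 — Resonance condition Im(Z)=0 gives ω₀ = 1/√(LC).
Step 2 — ω₀ = 1/√(0.022·2.61e-08) = 4.173e+04 rad/s.
Step 3 — f₀ = ω₀/(2π) = 6642 Hz.
Step 4 — Series Q: Q = ω₀L/R = 4.173e+04·0.022/44.5 = 20.63.

(a) f₀ = 6642 Hz  (b) Q = 20.63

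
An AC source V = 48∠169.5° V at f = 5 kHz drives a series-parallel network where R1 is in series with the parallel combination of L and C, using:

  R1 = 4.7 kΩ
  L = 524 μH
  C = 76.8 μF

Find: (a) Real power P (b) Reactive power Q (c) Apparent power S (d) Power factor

Step 1 — Angular frequency: ω = 2π·f = 2π·5000 = 3.142e+04 rad/s.
Step 2 — Component impedances:
  R1: Z = R = 4700 Ω
  L: Z = jωL = j·3.142e+04·0.000524 = 0 + j16.46 Ω
  C: Z = 1/(jωC) = -j/(ω·C) = 0 - j0.4145 Ω
Step 3 — Parallel branch: L || C = 1/(1/L + 1/C) = 0 - j0.4252 Ω.
Step 4 — Series with R1: Z_total = R1 + (L || C) = 4700 - j0.4252 Ω = 4700∠-0.0° Ω.
Step 5 — Source phasor: V = 48∠169.5° V = -47.2 + j8.747 V.
Step 6 — Current: I = V / Z = -0.01004 + j0.00186 A = 0.01021∠169.5° A.
Step 7 — Complex power: S = V·I* = 0.4902 - j4.435e-05 VA.
Step 8 — Real power: P = Re(S) = 0.4902 W.
Step 9 — Reactive power: Q = Im(S) = -4.435e-05 VAR.
Step 10 — Apparent power: |S| = 0.4902 VA.
Step 11 — Power factor: PF = P/|S| = 1 (leading).

(a) P = 0.4902 W  (b) Q = -4.435e-05 VAR  (c) S = 0.4902 VA  (d) PF = 1 (leading)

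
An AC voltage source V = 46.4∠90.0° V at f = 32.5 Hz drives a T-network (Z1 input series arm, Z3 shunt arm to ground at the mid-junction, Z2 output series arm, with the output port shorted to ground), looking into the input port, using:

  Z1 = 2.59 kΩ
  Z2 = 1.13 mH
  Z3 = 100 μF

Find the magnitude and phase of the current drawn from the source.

Step 1 — Angular frequency: ω = 2π·f = 2π·32.5 = 204.2 rad/s.
Step 2 — Component impedances:
  Z1: Z = R = 2590 Ω
  Z2: Z = jωL = j·204.2·0.00113 = 0 + j0.2307 Ω
  Z3: Z = 1/(jωC) = -j/(ω·C) = 0 - j48.97 Ω
Step 3 — With the output port shorted to ground, the output series arm Z2 runs from the junction to ground; the shunt arm Z3 also runs from the junction to ground. They appear in parallel: Z3 || Z2 = 0 + j0.2318 Ω.
Step 4 — Series with input arm Z1: Z_in = Z1 + (Z3 || Z2) = 2590 + j0.2318 Ω = 2590∠0.0° Ω.
Step 5 — Source phasor: V = 46.4∠90.0° V = 0 + j46.4 V.
Step 6 — Ohm's law: I = V / Z_total = (0 + j46.4) / (2590 + j0.2318) = 1.604e-06 + j0.01792 A.
Step 7 — Convert to polar: |I| = 0.01792 A, ∠I = 90.0°.

I = 0.01792∠90.0° A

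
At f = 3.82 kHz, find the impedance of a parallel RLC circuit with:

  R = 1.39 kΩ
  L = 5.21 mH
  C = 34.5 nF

Step 1 — Angular frequency: ω = 2π·f = 2π·3820 = 2.4e+04 rad/s.
Step 2 — Component impedances:
  R: Z = R = 1390 Ω
  L: Z = jωL = j·2.4e+04·0.00521 = 0 + j125 Ω
  C: Z = 1/(jωC) = -j/(ω·C) = 0 - j1208 Ω
Step 3 — Parallel combination: 1/Z_total = 1/R + 1/L + 1/C; Z_total = 13.86 + j138.1 Ω = 138.8∠84.3° Ω.

Z = 13.86 + j138.1 Ω = 138.8∠84.3° Ω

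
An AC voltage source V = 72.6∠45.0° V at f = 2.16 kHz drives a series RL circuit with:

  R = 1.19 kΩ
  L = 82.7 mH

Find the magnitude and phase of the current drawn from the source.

Step 1 — Angular frequency: ω = 2π·f = 2π·2160 = 1.357e+04 rad/s.
Step 2 — Component impedances:
  R: Z = R = 1190 Ω
  L: Z = jωL = j·1.357e+04·0.0827 = 0 + j1122 Ω
Step 3 — Series combination: Z_total = R + L = 1190 + j1122 Ω = 1636∠43.3° Ω.
Step 4 — Source phasor: V = 72.6∠45.0° V = 51.34 + j51.34 V.
Step 5 — Ohm's law: I = V / Z_total = (51.34 + j51.34) / (1190 + j1122) = 0.04436 + j0.001297 A.
Step 6 — Convert to polar: |I| = 0.04438 A, ∠I = 1.7°.

I = 0.04438∠1.7° A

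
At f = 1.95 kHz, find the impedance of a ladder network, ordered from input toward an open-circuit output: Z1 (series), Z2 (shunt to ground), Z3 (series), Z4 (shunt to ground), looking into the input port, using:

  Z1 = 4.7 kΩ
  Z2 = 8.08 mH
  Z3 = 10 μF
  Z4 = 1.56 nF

Step 1 — Angular frequency: ω = 2π·f = 2π·1950 = 1.225e+04 rad/s.
Step 2 — Component impedances:
  Z1: Z = R = 4700 Ω
  Z2: Z = jωL = j·1.225e+04·0.00808 = 0 + j99 Ω
  Z3: Z = 1/(jωC) = -j/(ω·C) = 0 - j8.162 Ω
  Z4: Z = 1/(jωC) = -j/(ω·C) = 0 - j5.232e+04 Ω
Step 3 — Ladder network (open output): work backward from the far end, alternating series and parallel combinations. Z_in = 4700 + j99.19 Ω = 4701∠1.2° Ω.

Z = 4700 + j99.19 Ω = 4701∠1.2° Ω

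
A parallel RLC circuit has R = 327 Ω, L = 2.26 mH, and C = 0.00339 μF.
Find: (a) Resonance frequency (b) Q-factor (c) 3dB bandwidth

Step 1 — Resonance: ω₀ = 1/√(LC) = 1/√(0.00226·3.39e-09) = 3.613e+05 rad/s.
Step 2 — f₀ = ω₀/(2π) = 5.75e+04 Hz.
Step 3 — Parallel Q: Q = R/(ω₀L) = 327/(3.613e+05·0.00226) = 0.4005.
Step 4 — Bandwidth: Δω = ω₀/Q = 9.021e+05 rad/s; BW = Δω/(2π) = 1.436e+05 Hz.

(a) f₀ = 5.75e+04 Hz  (b) Q = 0.4005  (c) BW = 1.436e+05 Hz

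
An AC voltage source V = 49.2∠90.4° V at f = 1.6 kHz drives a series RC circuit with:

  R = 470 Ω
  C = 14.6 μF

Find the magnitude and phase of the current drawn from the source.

Step 1 — Angular frequency: ω = 2π·f = 2π·1600 = 1.005e+04 rad/s.
Step 2 — Component impedances:
  R: Z = R = 470 Ω
  C: Z = 1/(jωC) = -j/(ω·C) = 0 - j6.813 Ω
Step 3 — Series combination: Z_total = R + C = 470 - j6.813 Ω = 470∠-0.8° Ω.
Step 4 — Source phasor: V = 49.2∠90.4° V = -0.3435 + j49.2 V.
Step 5 — Ohm's law: I = V / Z_total = (-0.3435 + j49.2) / (470 - j6.813) = -0.002248 + j0.1046 A.
Step 6 — Convert to polar: |I| = 0.1047 A, ∠I = 91.2°.

I = 0.1047∠91.2° A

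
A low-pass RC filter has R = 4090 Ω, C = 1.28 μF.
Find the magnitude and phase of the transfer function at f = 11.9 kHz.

Step 1 — Angular frequency: ω = 2π·1.19e+04 = 7.477e+04 rad/s.
Step 2 — Transfer function: H(jω) = 1/(1 + jωRC).
Step 3 — Denominator: 1 + jωRC = 1 + j·7.477e+04·4090·1.28e-06 = 1 + j391.4.
Step 4 — H = 6.526e-06 - j0.002555.
Step 5 — Magnitude: |H| = 0.002555 (-51.9 dB); phase: φ = -89.9°.

|H| = 0.002555 (-51.9 dB), φ = -89.9°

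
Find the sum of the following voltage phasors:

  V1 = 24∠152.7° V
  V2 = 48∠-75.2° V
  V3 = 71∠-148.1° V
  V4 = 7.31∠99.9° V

Step 1 — Convert each phasor to rectangular form:
  V1 = 24·(cos(152.7°) + j·sin(152.7°)) = -21.33 + j11.01 V
  V2 = 48·(cos(-75.2°) + j·sin(-75.2°)) = 12.26 - j46.41 V
  V3 = 71·(cos(-148.1°) + j·sin(-148.1°)) = -60.28 - j37.52 V
  V4 = 7.31·(cos(99.9°) + j·sin(99.9°)) = -1.257 + j7.201 V
Step 2 — Sum components: V_total = -70.6 - j65.72 V.
Step 3 — Convert to polar: |V_total| = 96.45 V, ∠V_total = -137.1°.

V_total = 96.45∠-137.1° V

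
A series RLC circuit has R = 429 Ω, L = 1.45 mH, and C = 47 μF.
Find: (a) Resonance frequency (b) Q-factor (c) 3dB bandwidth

Step 1 — Resonance: ω₀ = 1/√(LC) = 1/√(0.00145·4.7e-05) = 3831 rad/s.
Step 2 — f₀ = ω₀/(2π) = 609.7 Hz.
Step 3 — Series Q: Q = ω₀L/R = 3831·0.00145/429 = 0.01295.
Step 4 — Bandwidth: Δω = ω₀/Q = 2.959e+05 rad/s; BW = Δω/(2π) = 4.709e+04 Hz.

(a) f₀ = 609.7 Hz  (b) Q = 0.01295  (c) BW = 4.709e+04 Hz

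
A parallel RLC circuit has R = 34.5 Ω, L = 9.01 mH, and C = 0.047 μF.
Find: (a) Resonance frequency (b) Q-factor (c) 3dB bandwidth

Step 1 — Resonance: ω₀ = 1/√(LC) = 1/√(0.00901·4.7e-08) = 4.859e+04 rad/s.
Step 2 — f₀ = ω₀/(2π) = 7734 Hz.
Step 3 — Parallel Q: Q = R/(ω₀L) = 34.5/(4.859e+04·0.00901) = 0.0788.
Step 4 — Bandwidth: Δω = ω₀/Q = 6.167e+05 rad/s; BW = Δω/(2π) = 9.815e+04 Hz.

(a) f₀ = 7734 Hz  (b) Q = 0.0788  (c) BW = 9.815e+04 Hz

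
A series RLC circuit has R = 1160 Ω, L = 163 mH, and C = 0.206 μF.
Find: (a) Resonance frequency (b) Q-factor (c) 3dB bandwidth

Step 1 — Resonance: ω₀ = 1/√(LC) = 1/√(0.163·2.06e-07) = 5457 rad/s.
Step 2 — f₀ = ω₀/(2π) = 868.5 Hz.
Step 3 — Series Q: Q = ω₀L/R = 5457·0.163/1160 = 0.7668.
Step 4 — Bandwidth: Δω = ω₀/Q = 7117 rad/s; BW = Δω/(2π) = 1133 Hz.

(a) f₀ = 868.5 Hz  (b) Q = 0.7668  (c) BW = 1133 Hz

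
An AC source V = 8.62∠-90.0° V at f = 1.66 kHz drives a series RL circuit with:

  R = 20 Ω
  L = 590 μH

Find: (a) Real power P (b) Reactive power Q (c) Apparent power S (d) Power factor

Step 1 — Angular frequency: ω = 2π·f = 2π·1660 = 1.043e+04 rad/s.
Step 2 — Component impedances:
  R: Z = R = 20 Ω
  L: Z = jωL = j·1.043e+04·0.00059 = 0 + j6.154 Ω
Step 3 — Series combination: Z_total = R + L = 20 + j6.154 Ω = 20.93∠17.1° Ω.
Step 4 — Source phasor: V = 8.62∠-90.0° V = 0 - j8.62 V.
Step 5 — Current: I = V / Z = -0.1211 - j0.3937 A = 0.4119∠-107.1° A.
Step 6 — Complex power: S = V·I* = 3.394 + j1.044 VA.
Step 7 — Real power: P = Re(S) = 3.394 W.
Step 8 — Reactive power: Q = Im(S) = 1.044 VAR.
Step 9 — Apparent power: |S| = 3.551 VA.
Step 10 — Power factor: PF = P/|S| = 0.9558 (lagging).

(a) P = 3.394 W  (b) Q = 1.044 VAR  (c) S = 3.551 VA  (d) PF = 0.9558 (lagging)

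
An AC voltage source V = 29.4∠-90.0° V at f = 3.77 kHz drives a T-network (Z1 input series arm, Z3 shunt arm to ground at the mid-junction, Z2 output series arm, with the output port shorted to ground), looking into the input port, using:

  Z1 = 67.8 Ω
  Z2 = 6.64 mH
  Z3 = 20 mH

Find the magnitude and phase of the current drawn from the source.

Step 1 — Angular frequency: ω = 2π·f = 2π·3770 = 2.369e+04 rad/s.
Step 2 — Component impedances:
  Z1: Z = R = 67.8 Ω
  Z2: Z = jωL = j·2.369e+04·0.00664 = 0 + j157.3 Ω
  Z3: Z = jωL = j·2.369e+04·0.02 = 0 + j473.8 Ω
Step 3 — With the output port shorted to ground, the output series arm Z2 runs from the junction to ground; the shunt arm Z3 also runs from the junction to ground. They appear in parallel: Z3 || Z2 = 0 + j118.1 Ω.
Step 4 — Series with input arm Z1: Z_in = Z1 + (Z3 || Z2) = 67.8 + j118.1 Ω = 136.2∠60.1° Ω.
Step 5 — Source phasor: V = 29.4∠-90.0° V = 0 - j29.4 V.
Step 6 — Ohm's law: I = V / Z_total = (0 - j29.4) / (67.8 + j118.1) = -0.1872 - j0.1075 A.
Step 7 — Convert to polar: |I| = 0.2159 A, ∠I = -150.1°.

I = 0.2159∠-150.1° A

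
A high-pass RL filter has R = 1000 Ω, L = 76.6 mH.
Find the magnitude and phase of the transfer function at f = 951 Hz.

Step 1 — Angular frequency: ω = 2π·951 = 5975 rad/s.
Step 2 — Transfer function: H(jω) = jωL/(R + jωL).
Step 3 — Numerator jωL = j·457.7; denominator R + jωL = 1000 + j457.7.
Step 4 — H = 0.1732 + j0.3784.
Step 5 — Magnitude: |H| = 0.4162 (-7.6 dB); phase: φ = 65.4°.

|H| = 0.4162 (-7.6 dB), φ = 65.4°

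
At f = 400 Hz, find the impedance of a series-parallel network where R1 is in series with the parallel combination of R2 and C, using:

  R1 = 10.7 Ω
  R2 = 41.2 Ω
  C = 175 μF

Step 1 — Angular frequency: ω = 2π·f = 2π·400 = 2513 rad/s.
Step 2 — Component impedances:
  R1: Z = R = 10.7 Ω
  R2: Z = R = 41.2 Ω
  C: Z = 1/(jωC) = -j/(ω·C) = 0 - j2.274 Ω
Step 3 — Parallel branch: R2 || C = 1/(1/R2 + 1/C) = 0.1251 - j2.267 Ω.
Step 4 — Series with R1: Z_total = R1 + (R2 || C) = 10.83 - j2.267 Ω = 11.06∠-11.8° Ω.

Z = 10.83 - j2.267 Ω = 11.06∠-11.8° Ω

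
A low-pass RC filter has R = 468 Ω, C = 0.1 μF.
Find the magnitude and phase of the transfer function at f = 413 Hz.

Step 1 — Angular frequency: ω = 2π·413 = 2595 rad/s.
Step 2 — Transfer function: H(jω) = 1/(1 + jωRC).
Step 3 — Denominator: 1 + jωRC = 1 + j·2595·468·1e-07 = 1 + j0.1214.
Step 4 — H = 0.9855 - j0.1197.
Step 5 — Magnitude: |H| = 0.9927 (-0.1 dB); phase: φ = -6.9°.

|H| = 0.9927 (-0.1 dB), φ = -6.9°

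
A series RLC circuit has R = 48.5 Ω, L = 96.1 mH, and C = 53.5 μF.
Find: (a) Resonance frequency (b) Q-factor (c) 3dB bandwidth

Step 1 — Resonance condition Im(Z)=0 gives ω₀ = 1/√(LC).
Step 2 — ω₀ = 1/√(0.0961·5.35e-05) = 441 rad/s.
Step 3 — f₀ = ω₀/(2π) = 70.19 Hz.
Step 4 — Series Q: Q = ω₀L/R = 441·0.0961/48.5 = 0.8739.
Step 5 — 3dB bandwidth: Δω = ω₀/Q = 504.7 rad/s; BW = Δω/(2π) = 80.32 Hz.

(a) f₀ = 70.19 Hz  (b) Q = 0.8739  (c) BW = 80.32 Hz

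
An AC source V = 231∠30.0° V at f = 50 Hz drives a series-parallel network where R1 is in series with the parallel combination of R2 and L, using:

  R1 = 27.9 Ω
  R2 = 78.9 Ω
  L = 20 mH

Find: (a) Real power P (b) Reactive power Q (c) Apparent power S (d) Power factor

Step 1 — Angular frequency: ω = 2π·f = 2π·50 = 314.2 rad/s.
Step 2 — Component impedances:
  R1: Z = R = 27.9 Ω
  R2: Z = R = 78.9 Ω
  L: Z = jωL = j·314.2·0.02 = 0 + j6.283 Ω
Step 3 — Parallel branch: R2 || L = 1/(1/R2 + 1/L) = 0.4972 + j6.244 Ω.
Step 4 — Series with R1: Z_total = R1 + (R2 || L) = 28.4 + j6.244 Ω = 29.08∠12.4° Ω.
Step 5 — Source phasor: V = 231∠30.0° V = 200.1 + j115.5 V.
Step 6 — Current: I = V / Z = 7.573 + j2.402 A = 7.945∠17.6° A.
Step 7 — Complex power: S = V·I* = 1792 + j394.1 VA.
Step 8 — Real power: P = Re(S) = 1792 W.
Step 9 — Reactive power: Q = Im(S) = 394.1 VAR.
Step 10 — Apparent power: |S| = 1835 VA.
Step 11 — Power factor: PF = P/|S| = 0.9767 (lagging).

(a) P = 1792 W  (b) Q = 394.1 VAR  (c) S = 1835 VA  (d) PF = 0.9767 (lagging)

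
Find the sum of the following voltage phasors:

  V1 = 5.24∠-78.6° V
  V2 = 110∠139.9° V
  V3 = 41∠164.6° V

Step 1 — Convert each phasor to rectangular form:
  V1 = 5.24·(cos(-78.6°) + j·sin(-78.6°)) = 1.036 - j5.137 V
  V2 = 110·(cos(139.9°) + j·sin(139.9°)) = -84.14 + j70.85 V
  V3 = 41·(cos(164.6°) + j·sin(164.6°)) = -39.53 + j10.89 V
Step 2 — Sum components: V_total = -122.6 + j76.6 V.
Step 3 — Convert to polar: |V_total| = 144.6 V, ∠V_total = 148.0°.

V_total = 144.6∠148.0° V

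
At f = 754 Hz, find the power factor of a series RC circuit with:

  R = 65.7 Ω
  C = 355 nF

Step 1 — Angular frequency: ω = 2π·f = 2π·754 = 4738 rad/s.
Step 2 — Component impedances:
  R: Z = R = 65.7 Ω
  C: Z = 1/(jωC) = -j/(ω·C) = 0 - j594.6 Ω
Step 3 — Series combination: Z_total = R + C = 65.7 - j594.6 Ω = 598.2∠-83.7° Ω.
Step 4 — Power factor: PF = cos(φ) = Re(Z)/|Z| = 65.7/598.2 = 0.1098.
Step 5 — Type: Im(Z) = -594.6 ⇒ leading (phase φ = -83.7°).

PF = 0.1098 (leading, φ = -83.7°)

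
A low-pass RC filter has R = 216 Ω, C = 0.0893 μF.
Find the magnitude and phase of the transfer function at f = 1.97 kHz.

Step 1 — Angular frequency: ω = 2π·1970 = 1.238e+04 rad/s.
Step 2 — Transfer function: H(jω) = 1/(1 + jωRC).
Step 3 — Denominator: 1 + jωRC = 1 + j·1.238e+04·216·8.93e-08 = 1 + j0.2388.
Step 4 — H = 0.9461 - j0.2259.
Step 5 — Magnitude: |H| = 0.9727 (-0.2 dB); phase: φ = -13.4°.

|H| = 0.9727 (-0.2 dB), φ = -13.4°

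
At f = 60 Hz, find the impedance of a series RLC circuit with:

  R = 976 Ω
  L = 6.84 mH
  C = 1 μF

Step 1 — Angular frequency: ω = 2π·f = 2π·60 = 377 rad/s.
Step 2 — Component impedances:
  R: Z = R = 976 Ω
  L: Z = jωL = j·377·0.00684 = 0 + j2.579 Ω
  C: Z = 1/(jωC) = -j/(ω·C) = 0 - j2653 Ω
Step 3 — Series combination: Z_total = R + L + C = 976 - j2650 Ω = 2824∠-69.8° Ω.

Z = 976 - j2650 Ω = 2824∠-69.8° Ω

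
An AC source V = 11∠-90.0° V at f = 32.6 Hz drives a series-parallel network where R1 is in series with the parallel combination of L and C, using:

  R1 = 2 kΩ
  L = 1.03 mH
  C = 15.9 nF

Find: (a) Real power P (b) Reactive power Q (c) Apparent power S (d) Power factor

Step 1 — Angular frequency: ω = 2π·f = 2π·32.6 = 204.8 rad/s.
Step 2 — Component impedances:
  R1: Z = R = 2000 Ω
  L: Z = jωL = j·204.8·0.00103 = 0 + j0.211 Ω
  C: Z = 1/(jωC) = -j/(ω·C) = 0 - j3.07e+05 Ω
Step 3 — Parallel branch: L || C = 1/(1/L + 1/C) = 0 + j0.211 Ω.
Step 4 — Series with R1: Z_total = R1 + (L || C) = 2000 + j0.211 Ω = 2000∠0.0° Ω.
Step 5 — Source phasor: V = 11∠-90.0° V = 0 - j11 V.
Step 6 — Current: I = V / Z = -5.802e-07 - j0.0055 A = 0.0055∠-90.0° A.
Step 7 — Complex power: S = V·I* = 0.0605 + j6.382e-06 VA.
Step 8 — Real power: P = Re(S) = 0.0605 W.
Step 9 — Reactive power: Q = Im(S) = 6.382e-06 VAR.
Step 10 — Apparent power: |S| = 0.0605 VA.
Step 11 — Power factor: PF = P/|S| = 1 (lagging).

(a) P = 0.0605 W  (b) Q = 6.382e-06 VAR  (c) S = 0.0605 VA  (d) PF = 1 (lagging)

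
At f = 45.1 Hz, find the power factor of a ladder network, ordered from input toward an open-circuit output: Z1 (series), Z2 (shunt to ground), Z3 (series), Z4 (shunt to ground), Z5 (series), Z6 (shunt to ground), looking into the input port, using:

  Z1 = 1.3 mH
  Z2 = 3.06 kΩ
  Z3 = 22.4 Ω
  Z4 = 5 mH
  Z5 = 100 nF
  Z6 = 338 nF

Step 1 — Angular frequency: ω = 2π·f = 2π·45.1 = 283.4 rad/s.
Step 2 — Component impedances:
  Z1: Z = jωL = j·283.4·0.0013 = 0 + j0.3684 Ω
  Z2: Z = R = 3060 Ω
  Z3: Z = R = 22.4 Ω
  Z4: Z = jωL = j·283.4·0.005 = 0 + j1.417 Ω
  Z5: Z = 1/(jωC) = -j/(ω·C) = 0 - j3.529e+04 Ω
  Z6: Z = 1/(jωC) = -j/(ω·C) = 0 - j1.044e+04 Ω
Step 3 — Ladder network (open output): work backward from the far end, alternating series and parallel combinations. Z_in = 22.24 + j1.765 Ω = 22.31∠4.5° Ω.
Step 4 — Power factor: PF = cos(φ) = Re(Z)/|Z| = 22.24/22.31 = 0.9969.
Step 5 — Type: Im(Z) = 1.765 ⇒ lagging (phase φ = 4.5°).

PF = 0.9969 (lagging, φ = 4.5°)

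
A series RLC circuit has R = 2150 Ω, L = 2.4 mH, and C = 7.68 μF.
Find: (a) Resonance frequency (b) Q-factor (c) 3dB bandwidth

Step 1 — Resonance condition Im(Z)=0 gives ω₀ = 1/√(LC).
Step 2 — ω₀ = 1/√(0.0024·7.68e-06) = 7366 rad/s.
Step 3 — f₀ = ω₀/(2π) = 1172 Hz.
Step 4 — Series Q: Q = ω₀L/R = 7366·0.0024/2150 = 0.008222.
Step 5 — 3dB bandwidth: Δω = ω₀/Q = 8.958e+05 rad/s; BW = Δω/(2π) = 1.426e+05 Hz.

(a) f₀ = 1172 Hz  (b) Q = 0.008222  (c) BW = 1.426e+05 Hz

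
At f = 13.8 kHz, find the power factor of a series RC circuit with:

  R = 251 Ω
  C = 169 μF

Step 1 — Angular frequency: ω = 2π·f = 2π·1.38e+04 = 8.671e+04 rad/s.
Step 2 — Component impedances:
  R: Z = R = 251 Ω
  C: Z = 1/(jωC) = -j/(ω·C) = 0 - j0.06824 Ω
Step 3 — Series combination: Z_total = R + C = 251 - j0.06824 Ω = 251∠-0.0° Ω.
Step 4 — Power factor: PF = cos(φ) = Re(Z)/|Z| = 251/251 = 1.
Step 5 — Type: Im(Z) = -0.06824 ⇒ leading (phase φ = -0.0°).

PF = 1 (leading, φ = -0.0°)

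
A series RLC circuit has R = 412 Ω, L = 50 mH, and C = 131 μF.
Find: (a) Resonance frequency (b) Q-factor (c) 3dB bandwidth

Step 1 — Resonance: ω₀ = 1/√(LC) = 1/√(0.05·0.000131) = 390.7 rad/s.
Step 2 — f₀ = ω₀/(2π) = 62.19 Hz.
Step 3 — Series Q: Q = ω₀L/R = 390.7·0.05/412 = 0.04742.
Step 4 — Bandwidth: Δω = ω₀/Q = 8240 rad/s; BW = Δω/(2π) = 1311 Hz.

(a) f₀ = 62.19 Hz  (b) Q = 0.04742  (c) BW = 1311 Hz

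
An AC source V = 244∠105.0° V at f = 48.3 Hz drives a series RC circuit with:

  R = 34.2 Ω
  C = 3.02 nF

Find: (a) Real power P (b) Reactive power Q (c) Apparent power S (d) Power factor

Step 1 — Angular frequency: ω = 2π·f = 2π·48.3 = 303.5 rad/s.
Step 2 — Component impedances:
  R: Z = R = 34.2 Ω
  C: Z = 1/(jωC) = -j/(ω·C) = 0 - j1.091e+06 Ω
Step 3 — Series combination: Z_total = R + C = 34.2 - j1.091e+06 Ω = 1.091e+06∠-90.0° Ω.
Step 4 — Source phasor: V = 244∠105.0° V = -63.15 + j235.7 V.
Step 5 — Current: I = V / Z = -0.000216 - j5.787e-05 A = 0.0002236∠-165.0° A.
Step 6 — Complex power: S = V·I* = 1.71e-06 - j0.05456 VA.
Step 7 — Real power: P = Re(S) = 1.71e-06 W.
Step 8 — Reactive power: Q = Im(S) = -0.05456 VAR.
Step 9 — Apparent power: |S| = 0.05456 VA.
Step 10 — Power factor: PF = P/|S| = 3.134e-05 (leading).

(a) P = 1.71e-06 W  (b) Q = -0.05456 VAR  (c) S = 0.05456 VA  (d) PF = 3.134e-05 (leading)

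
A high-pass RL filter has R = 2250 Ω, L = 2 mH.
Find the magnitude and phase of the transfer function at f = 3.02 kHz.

Step 1 — Angular frequency: ω = 2π·3020 = 1.898e+04 rad/s.
Step 2 — Transfer function: H(jω) = jωL/(R + jωL).
Step 3 — Numerator jωL = j·37.95; denominator R + jωL = 2250 + j37.95.
Step 4 — H = 0.0002844 + j0.01686.
Step 5 — Magnitude: |H| = 0.01686 (-35.5 dB); phase: φ = 89.0°.

|H| = 0.01686 (-35.5 dB), φ = 89.0°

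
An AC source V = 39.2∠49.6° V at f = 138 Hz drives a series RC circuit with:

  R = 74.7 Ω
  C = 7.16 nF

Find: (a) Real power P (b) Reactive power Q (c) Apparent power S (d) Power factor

Step 1 — Angular frequency: ω = 2π·f = 2π·138 = 867.1 rad/s.
Step 2 — Component impedances:
  R: Z = R = 74.7 Ω
  C: Z = 1/(jωC) = -j/(ω·C) = 0 - j1.611e+05 Ω
Step 3 — Series combination: Z_total = R + C = 74.7 - j1.611e+05 Ω = 1.611e+05∠-90.0° Ω.
Step 4 — Source phasor: V = 39.2∠49.6° V = 25.41 + j29.85 V.
Step 5 — Current: I = V / Z = -0.0001853 + j0.0001578 A = 0.0002434∠139.6° A.
Step 6 — Complex power: S = V·I* = 4.424e-06 - j0.00954 VA.
Step 7 — Real power: P = Re(S) = 4.424e-06 W.
Step 8 — Reactive power: Q = Im(S) = -0.00954 VAR.
Step 9 — Apparent power: |S| = 0.00954 VA.
Step 10 — Power factor: PF = P/|S| = 0.0004638 (leading).

(a) P = 4.424e-06 W  (b) Q = -0.00954 VAR  (c) S = 0.00954 VA  (d) PF = 0.0004638 (leading)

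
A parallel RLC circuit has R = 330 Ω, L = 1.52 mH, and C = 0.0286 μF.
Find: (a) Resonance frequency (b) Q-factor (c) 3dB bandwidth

Step 1 — Resonance: ω₀ = 1/√(LC) = 1/√(0.00152·2.86e-08) = 1.517e+05 rad/s.
Step 2 — f₀ = ω₀/(2π) = 2.414e+04 Hz.
Step 3 — Parallel Q: Q = R/(ω₀L) = 330/(1.517e+05·0.00152) = 1.431.
Step 4 — Bandwidth: Δω = ω₀/Q = 1.06e+05 rad/s; BW = Δω/(2π) = 1.686e+04 Hz.

(a) f₀ = 2.414e+04 Hz  (b) Q = 1.431  (c) BW = 1.686e+04 Hz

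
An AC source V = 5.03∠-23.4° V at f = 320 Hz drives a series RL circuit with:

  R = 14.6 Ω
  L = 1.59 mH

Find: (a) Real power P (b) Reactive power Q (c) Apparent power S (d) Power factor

Step 1 — Angular frequency: ω = 2π·f = 2π·320 = 2011 rad/s.
Step 2 — Component impedances:
  R: Z = R = 14.6 Ω
  L: Z = jωL = j·2011·0.00159 = 0 + j3.197 Ω
Step 3 — Series combination: Z_total = R + L = 14.6 + j3.197 Ω = 14.95∠12.4° Ω.
Step 4 — Source phasor: V = 5.03∠-23.4° V = 4.616 - j1.998 V.
Step 5 — Current: I = V / Z = 0.2731 - j0.1966 A = 0.3365∠-35.8° A.
Step 6 — Complex power: S = V·I* = 1.654 + j0.3621 VA.
Step 7 — Real power: P = Re(S) = 1.654 W.
Step 8 — Reactive power: Q = Im(S) = 0.3621 VAR.
Step 9 — Apparent power: |S| = 1.693 VA.
Step 10 — Power factor: PF = P/|S| = 0.9769 (lagging).

(a) P = 1.654 W  (b) Q = 0.3621 VAR  (c) S = 1.693 VA  (d) PF = 0.9769 (lagging)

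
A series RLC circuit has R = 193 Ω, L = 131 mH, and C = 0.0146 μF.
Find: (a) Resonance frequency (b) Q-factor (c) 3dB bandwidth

Step 1 — Resonance condition Im(Z)=0 gives ω₀ = 1/√(LC).
Step 2 — ω₀ = 1/√(0.131·1.46e-08) = 2.287e+04 rad/s.
Step 3 — f₀ = ω₀/(2π) = 3639 Hz.
Step 4 — Series Q: Q = ω₀L/R = 2.287e+04·0.131/193 = 15.52.
Step 5 — 3dB bandwidth: Δω = ω₀/Q = 1473 rad/s; BW = Δω/(2π) = 234.5 Hz.

(a) f₀ = 3639 Hz  (b) Q = 15.52  (c) BW = 234.5 Hz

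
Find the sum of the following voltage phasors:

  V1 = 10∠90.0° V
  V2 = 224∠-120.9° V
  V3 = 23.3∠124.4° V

Step 1 — Convert each phasor to rectangular form:
  V1 = 10·(cos(90.0°) + j·sin(90.0°)) = 0 + j10 V
  V2 = 224·(cos(-120.9°) + j·sin(-120.9°)) = -115 - j192.2 V
  V3 = 23.3·(cos(124.4°) + j·sin(124.4°)) = -13.16 + j19.23 V
Step 2 — Sum components: V_total = -128.2 - j163 V.
Step 3 — Convert to polar: |V_total| = 207.4 V, ∠V_total = -128.2°.

V_total = 207.4∠-128.2° V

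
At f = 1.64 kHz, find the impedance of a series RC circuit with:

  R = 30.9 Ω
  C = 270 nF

Step 1 — Angular frequency: ω = 2π·f = 2π·1640 = 1.03e+04 rad/s.
Step 2 — Component impedances:
  R: Z = R = 30.9 Ω
  C: Z = 1/(jωC) = -j/(ω·C) = 0 - j359.4 Ω
Step 3 — Series combination: Z_total = R + C = 30.9 - j359.4 Ω = 360.8∠-85.1° Ω.

Z = 30.9 - j359.4 Ω = 360.8∠-85.1° Ω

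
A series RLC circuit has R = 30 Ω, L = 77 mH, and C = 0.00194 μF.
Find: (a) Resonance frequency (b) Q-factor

Step 1 — Resonance condition Im(Z)=0 gives ω₀ = 1/√(LC).
Step 2 — ω₀ = 1/√(0.077·1.94e-09) = 8.182e+04 rad/s.
Step 3 — f₀ = ω₀/(2π) = 1.302e+04 Hz.
Step 4 — Series Q: Q = ω₀L/R = 8.182e+04·0.077/30 = 210.

(a) f₀ = 1.302e+04 Hz  (b) Q = 210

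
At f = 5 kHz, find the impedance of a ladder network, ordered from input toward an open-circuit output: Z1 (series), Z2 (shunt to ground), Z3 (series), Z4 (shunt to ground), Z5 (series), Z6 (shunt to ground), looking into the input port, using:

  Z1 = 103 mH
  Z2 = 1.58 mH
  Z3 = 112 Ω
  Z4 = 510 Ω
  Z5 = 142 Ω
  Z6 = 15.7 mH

Step 1 — Angular frequency: ω = 2π·f = 2π·5000 = 3.142e+04 rad/s.
Step 2 — Component impedances:
  Z1: Z = jωL = j·3.142e+04·0.103 = 0 + j3236 Ω
  Z2: Z = jωL = j·3.142e+04·0.00158 = 0 + j49.64 Ω
  Z3: Z = R = 112 Ω
  Z4: Z = R = 510 Ω
  Z5: Z = R = 142 Ω
  Z6: Z = jωL = j·3.142e+04·0.0157 = 0 + j493.2 Ω
Step 3 — Ladder network (open output): work backward from the far end, alternating series and parallel combinations. Z_in = 4.678 + j3282 Ω = 3282∠89.9° Ω.

Z = 4.678 + j3282 Ω = 3282∠89.9° Ω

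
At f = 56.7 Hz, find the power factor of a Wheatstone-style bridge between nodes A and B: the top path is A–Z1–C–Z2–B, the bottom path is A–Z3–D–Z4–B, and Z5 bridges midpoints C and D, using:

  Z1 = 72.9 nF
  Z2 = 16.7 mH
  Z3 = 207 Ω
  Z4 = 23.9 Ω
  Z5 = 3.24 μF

Step 1 — Angular frequency: ω = 2π·f = 2π·56.7 = 356.3 rad/s.
Step 2 — Component impedances:
  Z1: Z = 1/(jωC) = -j/(ω·C) = 0 - j3.85e+04 Ω
  Z2: Z = jωL = j·356.3·0.0167 = 0 + j5.949 Ω
  Z3: Z = R = 207 Ω
  Z4: Z = R = 23.9 Ω
  Z5: Z = 1/(jωC) = -j/(ω·C) = 0 - j866.3 Ω
Step 3 — Bridge requires nodal analysis (the Z5 bridge couples midpoints C and D, so the two paths cannot be reduced to a simple series/parallel combination). Setting node B to ground and injecting 1 A at node A, the 3-node admittance system at A, C, D solves to V_A = Z_AB = 230.9 - j2.05 Ω = 230.9∠-0.5° Ω.
Step 4 — Power factor: PF = cos(φ) = Re(Z)/|Z| = 230.9/230.9 = 1.
Step 5 — Type: Im(Z) = -2.05 ⇒ leading (phase φ = -0.5°).

PF = 1 (leading, φ = -0.5°)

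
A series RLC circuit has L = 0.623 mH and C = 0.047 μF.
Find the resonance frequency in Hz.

Step 1 — Resonance condition Im(Z)=0 gives ω₀ = 1/√(LC).
Step 2 — ω₀ = 1/√(0.000623·4.7e-08) = 1.848e+05 rad/s.
Step 3 — f₀ = ω₀/(2π) = 2.941e+04 Hz.

f₀ = 2.941e+04 Hz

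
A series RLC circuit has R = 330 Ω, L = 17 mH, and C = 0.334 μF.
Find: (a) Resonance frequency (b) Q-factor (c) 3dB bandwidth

Step 1 — Resonance condition Im(Z)=0 gives ω₀ = 1/√(LC).
Step 2 — ω₀ = 1/√(0.017·3.34e-07) = 1.327e+04 rad/s.
Step 3 — f₀ = ω₀/(2π) = 2112 Hz.
Step 4 — Series Q: Q = ω₀L/R = 1.327e+04·0.017/330 = 0.6837.
Step 5 — 3dB bandwidth: Δω = ω₀/Q = 1.941e+04 rad/s; BW = Δω/(2π) = 3089 Hz.

(a) f₀ = 2112 Hz  (b) Q = 0.6837  (c) BW = 3089 Hz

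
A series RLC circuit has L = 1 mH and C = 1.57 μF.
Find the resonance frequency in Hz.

Step 1 — Resonance condition Im(Z)=0 gives ω₀ = 1/√(LC).
Step 2 — ω₀ = 1/√(0.001·1.57e-06) = 2.524e+04 rad/s.
Step 3 — f₀ = ω₀/(2π) = 4017 Hz.

f₀ = 4017 Hz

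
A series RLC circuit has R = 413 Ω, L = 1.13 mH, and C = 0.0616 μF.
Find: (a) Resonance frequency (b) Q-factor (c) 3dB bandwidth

Step 1 — Resonance condition Im(Z)=0 gives ω₀ = 1/√(LC).
Step 2 — ω₀ = 1/√(0.00113·6.16e-08) = 1.199e+05 rad/s.
Step 3 — f₀ = ω₀/(2π) = 1.908e+04 Hz.
Step 4 — Series Q: Q = ω₀L/R = 1.199e+05·0.00113/413 = 0.3279.
Step 5 — 3dB bandwidth: Δω = ω₀/Q = 3.655e+05 rad/s; BW = Δω/(2π) = 5.817e+04 Hz.

(a) f₀ = 1.908e+04 Hz  (b) Q = 0.3279  (c) BW = 5.817e+04 Hz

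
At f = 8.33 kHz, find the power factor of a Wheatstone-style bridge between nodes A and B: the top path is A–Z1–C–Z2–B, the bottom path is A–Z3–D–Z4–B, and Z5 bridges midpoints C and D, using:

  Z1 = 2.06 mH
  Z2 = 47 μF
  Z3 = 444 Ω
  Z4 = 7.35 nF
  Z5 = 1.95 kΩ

Step 1 — Angular frequency: ω = 2π·f = 2π·8330 = 5.234e+04 rad/s.
Step 2 — Component impedances:
  Z1: Z = jωL = j·5.234e+04·0.00206 = 0 + j107.8 Ω
  Z2: Z = 1/(jωC) = -j/(ω·C) = 0 - j0.4065 Ω
  Z3: Z = R = 444 Ω
  Z4: Z = 1/(jωC) = -j/(ω·C) = 0 - j2599 Ω
  Z5: Z = R = 1950 Ω
Step 3 — Bridge requires nodal analysis (the Z5 bridge couples midpoints C and D, so the two paths cannot be reduced to a simple series/parallel combination). Setting node B to ground and injecting 1 A at node A, the 3-node admittance system at A, C, D solves to V_A = Z_AB = 5.537 + j110.1 Ω = 110.2∠87.1° Ω.
Step 4 — Power factor: PF = cos(φ) = Re(Z)/|Z| = 5.5374/110.24 = 0.05023.
Step 5 — Type: Im(Z) = 110.1 ⇒ lagging (phase φ = 87.1°).

PF = 0.05023 (lagging, φ = 87.1°)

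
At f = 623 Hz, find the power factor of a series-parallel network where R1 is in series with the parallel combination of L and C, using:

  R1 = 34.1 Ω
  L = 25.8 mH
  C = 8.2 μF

Step 1 — Angular frequency: ω = 2π·f = 2π·623 = 3914 rad/s.
Step 2 — Component impedances:
  R1: Z = R = 34.1 Ω
  L: Z = jωL = j·3914·0.0258 = 0 + j101 Ω
  C: Z = 1/(jωC) = -j/(ω·C) = 0 - j31.15 Ω
Step 3 — Parallel branch: L || C = 1/(1/L + 1/C) = 0 - j45.05 Ω.
Step 4 — Series with R1: Z_total = R1 + (L || C) = 34.1 - j45.05 Ω = 56.5∠-52.9° Ω.
Step 5 — Power factor: PF = cos(φ) = Re(Z)/|Z| = 34.1/56.5 = 0.6035.
Step 6 — Type: Im(Z) = -45.05 ⇒ leading (phase φ = -52.9°).

PF = 0.6035 (leading, φ = -52.9°)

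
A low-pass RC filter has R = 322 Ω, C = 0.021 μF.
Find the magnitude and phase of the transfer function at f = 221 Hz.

Step 1 — Angular frequency: ω = 2π·221 = 1389 rad/s.
Step 2 — Transfer function: H(jω) = 1/(1 + jωRC).
Step 3 — Denominator: 1 + jωRC = 1 + j·1389·322·2.1e-08 = 1 + j0.00939.
Step 4 — H = 0.9999 - j0.009389.
Step 5 — Magnitude: |H| = 1 (-0.0 dB); phase: φ = -0.5°.

|H| = 1 (-0.0 dB), φ = -0.5°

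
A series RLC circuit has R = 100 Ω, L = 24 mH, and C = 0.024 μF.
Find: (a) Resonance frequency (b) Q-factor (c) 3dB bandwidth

Step 1 — Resonance: ω₀ = 1/√(LC) = 1/√(0.024·2.4e-08) = 4.167e+04 rad/s.
Step 2 — f₀ = ω₀/(2π) = 6631 Hz.
Step 3 — Series Q: Q = ω₀L/R = 4.167e+04·0.024/100 = 10.
Step 4 — Bandwidth: Δω = ω₀/Q = 4167 rad/s; BW = Δω/(2π) = 663.1 Hz.

(a) f₀ = 6631 Hz  (b) Q = 10  (c) BW = 663.1 Hz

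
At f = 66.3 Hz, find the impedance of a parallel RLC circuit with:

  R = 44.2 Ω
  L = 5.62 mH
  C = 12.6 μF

Step 1 — Angular frequency: ω = 2π·f = 2π·66.3 = 416.6 rad/s.
Step 2 — Component impedances:
  R: Z = R = 44.2 Ω
  L: Z = jωL = j·416.6·0.00562 = 0 + j2.341 Ω
  C: Z = 1/(jωC) = -j/(ω·C) = 0 - j190.5 Ω
Step 3 — Parallel combination: 1/Z_total = 1/R + 1/L + 1/C; Z_total = 0.1267 + j2.363 Ω = 2.367∠86.9° Ω.

Z = 0.1267 + j2.363 Ω = 2.367∠86.9° Ω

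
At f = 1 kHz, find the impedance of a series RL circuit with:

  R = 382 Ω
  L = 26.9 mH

Step 1 — Angular frequency: ω = 2π·f = 2π·1000 = 6283 rad/s.
Step 2 — Component impedances:
  R: Z = R = 382 Ω
  L: Z = jωL = j·6283·0.0269 = 0 + j169 Ω
Step 3 — Series combination: Z_total = R + L = 382 + j169 Ω = 417.7∠23.9° Ω.

Z = 382 + j169 Ω = 417.7∠23.9° Ω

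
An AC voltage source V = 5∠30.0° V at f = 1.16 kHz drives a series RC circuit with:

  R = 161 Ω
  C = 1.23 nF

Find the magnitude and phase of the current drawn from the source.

Step 1 — Angular frequency: ω = 2π·f = 2π·1160 = 7288 rad/s.
Step 2 — Component impedances:
  R: Z = R = 161 Ω
  C: Z = 1/(jωC) = -j/(ω·C) = 0 - j1.115e+05 Ω
Step 3 — Series combination: Z_total = R + C = 161 - j1.115e+05 Ω = 1.115e+05∠-89.9° Ω.
Step 4 — Source phasor: V = 5∠30.0° V = 4.33 + j2.5 V.
Step 5 — Ohm's law: I = V / Z_total = (4.33 + j2.5) / (161 - j1.115e+05) = -2.236e-05 + j3.885e-05 A.
Step 6 — Convert to polar: |I| = 4.482e-05 A, ∠I = 119.9°.

I = 4.482e-05∠119.9° A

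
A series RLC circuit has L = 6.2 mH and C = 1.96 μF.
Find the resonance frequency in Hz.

Step 1 — Resonance condition Im(Z)=0 gives ω₀ = 1/√(LC).
Step 2 — ω₀ = 1/√(0.0062·1.96e-06) = 9071 rad/s.
Step 3 — f₀ = ω₀/(2π) = 1444 Hz.

f₀ = 1444 Hz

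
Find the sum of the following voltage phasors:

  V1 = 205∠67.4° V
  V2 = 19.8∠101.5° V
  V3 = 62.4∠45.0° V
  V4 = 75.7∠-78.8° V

Step 1 — Convert each phasor to rectangular form:
  V1 = 205·(cos(67.4°) + j·sin(67.4°)) = 78.78 + j189.3 V
  V2 = 19.8·(cos(101.5°) + j·sin(101.5°)) = -3.947 + j19.4 V
  V3 = 62.4·(cos(45.0°) + j·sin(45.0°)) = 44.12 + j44.12 V
  V4 = 75.7·(cos(-78.8°) + j·sin(-78.8°)) = 14.7 - j74.26 V
Step 2 — Sum components: V_total = 133.7 + j178.5 V.
Step 3 — Convert to polar: |V_total| = 223 V, ∠V_total = 53.2°.

V_total = 223∠53.2° V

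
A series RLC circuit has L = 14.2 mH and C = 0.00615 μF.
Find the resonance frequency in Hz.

Step 1 — Resonance condition Im(Z)=0 gives ω₀ = 1/√(LC).
Step 2 — ω₀ = 1/√(0.0142·6.15e-09) = 1.07e+05 rad/s.
Step 3 — f₀ = ω₀/(2π) = 1.703e+04 Hz.

f₀ = 1.703e+04 Hz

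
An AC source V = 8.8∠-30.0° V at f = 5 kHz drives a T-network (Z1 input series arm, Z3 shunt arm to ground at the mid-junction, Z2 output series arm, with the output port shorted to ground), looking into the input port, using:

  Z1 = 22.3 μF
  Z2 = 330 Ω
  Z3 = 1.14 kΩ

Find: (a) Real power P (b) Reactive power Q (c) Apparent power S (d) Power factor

Step 1 — Angular frequency: ω = 2π·f = 2π·5000 = 3.142e+04 rad/s.
Step 2 — Component impedances:
  Z1: Z = 1/(jωC) = -j/(ω·C) = 0 - j1.427 Ω
  Z2: Z = R = 330 Ω
  Z3: Z = R = 1140 Ω
Step 3 — With the output port shorted to ground, the output series arm Z2 runs from the junction to ground; the shunt arm Z3 also runs from the junction to ground. They appear in parallel: Z3 || Z2 = 255.9 Ω.
Step 4 — Series with input arm Z1: Z_in = Z1 + (Z3 || Z2) = 255.9 - j1.427 Ω = 255.9∠-0.3° Ω.
Step 5 — Source phasor: V = 8.8∠-30.0° V = 7.621 - j4.4 V.
Step 6 — Current: I = V / Z = 0.02987 - j0.01703 A = 0.03439∠-29.7° A.
Step 7 — Complex power: S = V·I* = 0.3026 - j0.001688 VA.
Step 8 — Real power: P = Re(S) = 0.3026 W.
Step 9 — Reactive power: Q = Im(S) = -0.001688 VAR.
Step 10 — Apparent power: |S| = 0.3026 VA.
Step 11 — Power factor: PF = P/|S| = 1 (leading).

(a) P = 0.3026 W  (b) Q = -0.001688 VAR  (c) S = 0.3026 VA  (d) PF = 1 (leading)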